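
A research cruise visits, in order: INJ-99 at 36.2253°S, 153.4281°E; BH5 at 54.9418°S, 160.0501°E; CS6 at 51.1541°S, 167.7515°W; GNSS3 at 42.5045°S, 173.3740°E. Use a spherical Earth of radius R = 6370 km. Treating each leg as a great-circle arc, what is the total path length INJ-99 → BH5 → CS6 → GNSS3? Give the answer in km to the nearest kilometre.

6034 km

INJ-99→BH5: c = 0.336165 rad, d = 2141.37 km
BH5→CS6: c = 0.341042 rad, d = 2172.44 km
CS6→GNSS3: c = 0.270031 rad, d = 1720.10 km
Total = 2141.37 + 2172.44 + 1720.10 = 6033.91 km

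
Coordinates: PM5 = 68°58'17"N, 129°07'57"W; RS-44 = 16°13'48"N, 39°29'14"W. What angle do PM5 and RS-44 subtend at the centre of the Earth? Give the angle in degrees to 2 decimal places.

PM5: φ = +68.97139°, λ = -129.13250°
RS-44: φ = +16.23000°, λ = -39.48722°
Δφ = -52.7414°,  Δλ = 89.6453°
a = sin²(Δφ/2) + cos φ₁ cos φ₂ sin²(Δλ/2) = 0.368494
c = 2·arcsin(√a) = 1.304653 rad = 74.7511°

74.75°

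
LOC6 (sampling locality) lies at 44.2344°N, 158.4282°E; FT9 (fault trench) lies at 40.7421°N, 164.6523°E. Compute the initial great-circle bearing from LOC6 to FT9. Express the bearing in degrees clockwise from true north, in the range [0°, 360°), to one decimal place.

Δλ = 6.2241°
y = sin Δλ · cos φ₂ = 0.082143
x = cos φ₁ sin φ₂ − sin φ₁ cos φ₂ cos Δλ = -0.057799
θ = atan2(y, x) = 125.1316° → 125.1316° (mod 360°)

125.1°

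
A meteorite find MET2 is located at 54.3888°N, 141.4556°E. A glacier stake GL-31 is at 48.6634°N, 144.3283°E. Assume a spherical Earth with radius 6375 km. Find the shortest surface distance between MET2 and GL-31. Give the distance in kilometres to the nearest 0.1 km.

Δφ = -5.7254°,  Δλ = 2.8727°
a = sin²(Δφ/2) + cos φ₁ cos φ₂ sin²(Δλ/2) = 0.002736
c = 2·arcsin(√a) = 0.104660 rad = 5.9966°
d = R·c = 6375 × 0.104660 = 667.2 km

667.2 km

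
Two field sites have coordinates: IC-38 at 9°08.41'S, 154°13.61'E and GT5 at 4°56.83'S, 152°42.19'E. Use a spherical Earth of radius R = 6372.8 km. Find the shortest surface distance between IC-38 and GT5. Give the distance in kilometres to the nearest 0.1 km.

495.8 km

IC-38: φ = -9.14017°, λ = +154.22683°
GT5: φ = -4.94717°, λ = +152.70317°
Δφ = 4.1930°,  Δλ = -1.5237°
a = sin²(Δφ/2) + cos φ₁ cos φ₂ sin²(Δλ/2) = 0.001512
c = 2·arcsin(√a) = 0.077793 rad = 4.4572°
d = R·c = 6372.8 × 0.077793 = 495.8 km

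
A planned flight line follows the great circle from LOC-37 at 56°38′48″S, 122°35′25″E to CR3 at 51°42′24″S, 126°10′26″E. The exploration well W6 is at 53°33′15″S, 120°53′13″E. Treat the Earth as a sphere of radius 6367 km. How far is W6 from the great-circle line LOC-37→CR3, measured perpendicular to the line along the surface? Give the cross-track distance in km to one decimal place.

244.1 km

LOC-37: φ = -56.64667°, λ = +122.59028°
CR3: φ = -51.70667°, λ = +126.17389°
W6: φ = -53.55417°, λ = +120.88694°
δ₁₃ = central angle LOC-37→W6 = 0.056586 rad  (haversine)
θ₁₃ = bearing LOC-37→W6 = 341.807°,  θ₁₂ = bearing LOC-37→CR3 = 24.473°
dₓₜ = R·arcsin(sin δ₁₃ · sin(θ₁₃ − θ₁₂)) = 6367·arcsin(0.05656·sin(317.334°)) = -244.103 km
|dₓₜ| = 244.103 km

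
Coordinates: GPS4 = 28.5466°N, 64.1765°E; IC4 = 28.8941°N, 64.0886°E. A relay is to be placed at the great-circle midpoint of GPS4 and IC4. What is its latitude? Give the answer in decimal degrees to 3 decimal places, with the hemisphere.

Bx = cos φ₂ cos Δλ = 0.875513,  By = cos φ₂ sin Δλ = -0.001343
φₘ = atan2(sin φ₁ + sin φ₂, √((cos φ₁ + Bx)² + By²)) = 28.72036°
λₘ = λ₁ + atan2(By, cos φ₁ + Bx) = 64.13262°

28.720°N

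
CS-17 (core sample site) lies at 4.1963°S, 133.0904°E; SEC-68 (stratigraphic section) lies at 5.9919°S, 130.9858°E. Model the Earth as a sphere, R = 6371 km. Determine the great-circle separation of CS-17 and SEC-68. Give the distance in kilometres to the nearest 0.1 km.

Δφ = -1.7956°,  Δλ = -2.1046°
a = sin²(Δφ/2) + cos φ₁ cos φ₂ sin²(Δλ/2) = 0.000580
c = 2·arcsin(√a) = 0.048173 rad = 2.7601°
d = R·c = 6371 × 0.048173 = 306.9 km

306.9 km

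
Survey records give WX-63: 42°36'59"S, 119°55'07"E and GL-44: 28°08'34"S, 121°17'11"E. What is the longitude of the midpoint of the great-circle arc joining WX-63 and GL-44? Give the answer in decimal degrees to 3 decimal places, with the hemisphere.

WX-63: φ = -42.61639°, λ = +119.91861°
GL-44: φ = -28.14278°, λ = +121.28639°
Bx = cos φ₂ cos Δλ = 0.881524,  By = cos φ₂ sin Δλ = 0.021048
φₘ = atan2(sin φ₁ + sin φ₂, √((cos φ₁ + Bx)² + By²)) = -35.38149°
λₘ = λ₁ + atan2(By, cos φ₁ + Bx) = 120.66417°

120.664°E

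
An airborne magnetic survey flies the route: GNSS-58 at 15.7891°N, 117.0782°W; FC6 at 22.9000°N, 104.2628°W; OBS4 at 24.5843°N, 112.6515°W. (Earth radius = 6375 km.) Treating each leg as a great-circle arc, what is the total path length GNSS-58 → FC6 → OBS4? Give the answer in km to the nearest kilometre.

GNSS-58→FC6: c = 0.244629 rad, d = 1559.51 km
FC6→OBS4: c = 0.137179 rad, d = 874.52 km
Total = 1559.51 + 874.52 = 2434.03 km

2434 km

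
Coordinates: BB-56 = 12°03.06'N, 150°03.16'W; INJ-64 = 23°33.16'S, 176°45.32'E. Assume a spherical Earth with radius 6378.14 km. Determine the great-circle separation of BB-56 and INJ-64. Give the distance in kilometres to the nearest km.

5363 km

BB-56: φ = +12.05100°, λ = -150.05267°
INJ-64: φ = -23.55267°, λ = +176.75533°
Δφ = -35.6037°,  Δλ = -33.1920°
a = sin²(Δφ/2) + cos φ₁ cos φ₂ sin²(Δλ/2) = 0.166604
c = 2·arcsin(√a) = 0.840900 rad = 48.1800°
d = R·c = 6378.14 × 0.840900 = 5363.4 km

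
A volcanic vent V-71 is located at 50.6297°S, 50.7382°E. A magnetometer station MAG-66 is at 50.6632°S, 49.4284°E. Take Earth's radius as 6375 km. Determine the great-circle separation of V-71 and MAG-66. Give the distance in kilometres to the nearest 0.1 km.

92.5 km

Δφ = -0.0335°,  Δλ = -1.3098°
a = sin²(Δφ/2) + cos φ₁ cos φ₂ sin²(Δλ/2) = 0.000053
c = 2·arcsin(√a) = 0.014507 rad = 0.8312°
d = R·c = 6375 × 0.014507 = 92.5 km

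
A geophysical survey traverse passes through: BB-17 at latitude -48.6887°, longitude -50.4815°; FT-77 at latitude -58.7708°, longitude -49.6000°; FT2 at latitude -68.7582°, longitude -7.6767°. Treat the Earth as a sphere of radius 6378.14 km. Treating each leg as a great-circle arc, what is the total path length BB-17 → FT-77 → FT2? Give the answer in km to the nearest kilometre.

BB-17→FT-77: c = 0.176197 rad, d = 1123.81 km
FT-77→FT2: c = 0.357525 rad, d = 2280.34 km
Total = 1123.81 + 2280.34 = 3404.15 km

3404 km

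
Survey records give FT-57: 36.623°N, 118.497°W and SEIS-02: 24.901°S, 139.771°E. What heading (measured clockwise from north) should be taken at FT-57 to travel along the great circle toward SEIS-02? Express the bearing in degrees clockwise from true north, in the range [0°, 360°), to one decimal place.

Δλ = -101.7320°
y = sin Δλ · cos φ₂ = -0.888088
x = cos φ₁ sin φ₂ − sin φ₁ cos φ₂ cos Δλ = -0.227905
θ = atan2(y, x) = -104.3929° → 255.6071° (mod 360°)

255.6°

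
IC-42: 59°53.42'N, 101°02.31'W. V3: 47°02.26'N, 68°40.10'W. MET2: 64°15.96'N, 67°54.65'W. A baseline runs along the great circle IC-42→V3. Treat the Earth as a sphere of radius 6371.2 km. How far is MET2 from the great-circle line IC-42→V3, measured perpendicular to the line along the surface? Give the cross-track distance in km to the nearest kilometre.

IC-42: φ = +59.89033°, λ = -101.03850°
V3: φ = +47.03767°, λ = -68.66833°
MET2: φ = +64.26600°, λ = -67.91083°
δ₁₃ = central angle IC-42→MET2 = 0.277730 rad  (haversine)
θ₁₃ = bearing IC-42→MET2 = 59.937°,  θ₁₂ = bearing IC-42→V3 = 109.726°
dₓₜ = R·arcsin(sin δ₁₃ · sin(θ₁₃ − θ₁₂)) = 6371.2·arcsin(0.27417·sin(-49.789°)) = -1343.942 km
|dₓₜ| = 1343.942 km

1344 km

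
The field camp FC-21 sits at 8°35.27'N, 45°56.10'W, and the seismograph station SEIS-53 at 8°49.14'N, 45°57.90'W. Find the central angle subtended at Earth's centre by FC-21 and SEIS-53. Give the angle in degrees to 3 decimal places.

FC-21: φ = +8.58783°, λ = -45.93500°
SEIS-53: φ = +8.81900°, λ = -45.96500°
Δφ = 0.2312°,  Δλ = -0.0300°
a = sin²(Δφ/2) + cos φ₁ cos φ₂ sin²(Δλ/2) = 0.000004
c = 2·arcsin(√a) = 0.004068 rad = 0.2331°

0.233°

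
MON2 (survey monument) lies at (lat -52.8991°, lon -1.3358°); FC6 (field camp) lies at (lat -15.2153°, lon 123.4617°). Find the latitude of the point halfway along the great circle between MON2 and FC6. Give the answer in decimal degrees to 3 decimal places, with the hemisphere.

53.161°S

Bx = cos φ₂ cos Δλ = -0.550673,  By = cos φ₂ sin Δλ = 0.792389
φₘ = atan2(sin φ₁ + sin φ₂, √((cos φ₁ + Bx)² + By²)) = -53.16078°
λₘ = λ₁ + atan2(By, cos φ₁ + Bx) = 84.87020°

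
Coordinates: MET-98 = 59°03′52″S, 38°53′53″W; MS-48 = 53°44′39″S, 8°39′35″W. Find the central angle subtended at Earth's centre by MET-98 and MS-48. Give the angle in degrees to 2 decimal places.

17.38°

MET-98: φ = -59.06444°, λ = -38.89806°
MS-48: φ = -53.74417°, λ = -8.65972°
Δφ = 5.3203°,  Δλ = 30.2383°
a = sin²(Δφ/2) + cos φ₁ cos φ₂ sin²(Δλ/2) = 0.022837
c = 2·arcsin(√a) = 0.303399 rad = 17.3835°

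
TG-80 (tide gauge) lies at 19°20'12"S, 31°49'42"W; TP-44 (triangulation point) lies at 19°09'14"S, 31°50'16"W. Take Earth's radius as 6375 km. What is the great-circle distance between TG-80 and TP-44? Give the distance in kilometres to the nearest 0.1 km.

20.4 km

TG-80: φ = -19.33667°, λ = -31.82833°
TP-44: φ = -19.15389°, λ = -31.83778°
Δφ = 0.1828°,  Δλ = -0.0094°
a = sin²(Δφ/2) + cos φ₁ cos φ₂ sin²(Δλ/2) = 0.000003
c = 2·arcsin(√a) = 0.003194 rad = 0.1830°
d = R·c = 6375 × 0.003194 = 20.4 km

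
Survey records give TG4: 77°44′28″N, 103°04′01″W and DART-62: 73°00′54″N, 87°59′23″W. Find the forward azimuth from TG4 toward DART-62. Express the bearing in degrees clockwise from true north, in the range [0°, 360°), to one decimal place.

TG4: φ = +77.74111°, λ = -103.06694°
DART-62: φ = +73.01500°, λ = -87.98972°
Δλ = 15.0772°
y = sin Δλ · cos φ₂ = 0.075987
x = cos φ₁ sin φ₂ − sin φ₁ cos φ₂ cos Δλ = -0.072566
θ = atan2(y, x) = 133.6809° → 133.6809° (mod 360°)

133.7°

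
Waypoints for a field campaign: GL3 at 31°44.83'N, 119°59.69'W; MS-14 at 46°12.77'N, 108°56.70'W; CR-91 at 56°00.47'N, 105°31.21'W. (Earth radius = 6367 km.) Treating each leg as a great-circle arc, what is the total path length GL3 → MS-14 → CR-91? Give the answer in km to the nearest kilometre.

2979 km

GL3: φ = +31.74717°, λ = -119.99483°
MS-14: φ = +46.21283°, λ = -108.94500°
CR-91: φ = +56.00783°, λ = -105.52017°
GL3→MS-14: c = 0.292977 rad, d = 1865.39 km
MS-14→CR-91: c = 0.174970 rad, d = 1114.03 km
Total = 1865.39 + 1114.03 = 2979.42 km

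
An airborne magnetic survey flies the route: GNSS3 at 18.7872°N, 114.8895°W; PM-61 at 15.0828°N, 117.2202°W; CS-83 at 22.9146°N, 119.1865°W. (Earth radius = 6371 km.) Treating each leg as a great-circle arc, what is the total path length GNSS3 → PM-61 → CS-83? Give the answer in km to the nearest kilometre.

1376 km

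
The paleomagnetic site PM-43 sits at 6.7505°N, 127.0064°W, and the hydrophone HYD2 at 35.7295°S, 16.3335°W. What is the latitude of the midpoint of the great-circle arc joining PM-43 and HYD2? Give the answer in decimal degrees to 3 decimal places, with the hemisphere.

24.211°S

Bx = cos φ₂ cos Δλ = -0.286586,  By = cos φ₂ sin Δλ = 0.759513
φₘ = atan2(sin φ₁ + sin φ₂, √((cos φ₁ + Bx)² + By²)) = -24.21081°
λₘ = λ₁ + atan2(By, cos φ₁ + Bx) = -79.93467°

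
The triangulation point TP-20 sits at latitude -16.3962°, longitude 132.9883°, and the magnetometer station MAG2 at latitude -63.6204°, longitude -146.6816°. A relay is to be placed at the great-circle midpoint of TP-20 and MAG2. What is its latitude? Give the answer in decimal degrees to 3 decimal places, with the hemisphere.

46.375°S

Bx = cos φ₂ cos Δλ = 0.074632,  By = cos φ₂ sin Δλ = 0.438003
φₘ = atan2(sin φ₁ + sin φ₂, √((cos φ₁ + Bx)² + By²)) = -46.37510°
λₘ = λ₁ + atan2(By, cos φ₁ + Bx) = 155.94655°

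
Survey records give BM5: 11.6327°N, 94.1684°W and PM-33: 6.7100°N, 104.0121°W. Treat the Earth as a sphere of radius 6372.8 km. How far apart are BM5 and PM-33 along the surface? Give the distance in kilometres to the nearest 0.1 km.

Δφ = -4.9227°,  Δλ = -9.8437°
a = sin²(Δφ/2) + cos φ₁ cos φ₂ sin²(Δλ/2) = 0.009005
c = 2·arcsin(√a) = 0.190074 rad = 10.8904°
d = R·c = 6372.8 × 0.190074 = 1211.3 km

1211.3 km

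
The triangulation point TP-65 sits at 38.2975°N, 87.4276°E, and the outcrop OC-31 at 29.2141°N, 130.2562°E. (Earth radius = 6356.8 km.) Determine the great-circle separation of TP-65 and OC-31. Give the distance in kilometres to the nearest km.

4039 km

Δφ = -9.0834°,  Δλ = 42.8286°
a = sin²(Δφ/2) + cos φ₁ cos φ₂ sin²(Δλ/2) = 0.097581
c = 2·arcsin(√a) = 0.635394 rad = 36.4054°
d = R·c = 6356.8 × 0.635394 = 4039.1 km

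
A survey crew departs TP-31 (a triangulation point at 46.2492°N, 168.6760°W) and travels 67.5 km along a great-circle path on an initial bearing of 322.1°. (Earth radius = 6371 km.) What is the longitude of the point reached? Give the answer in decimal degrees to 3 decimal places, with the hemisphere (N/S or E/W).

169.220°W

δ = d/R = 67.5/6371 = 0.010595 rad
φ₂ = arcsin(sin φ₁ cos δ + cos φ₁ sin δ cos θ)
   = arcsin(0.72235·0.99994 + 0.69152·0.01059·0.78908) = 46.72693°
λ₂ = λ₁ + atan2(sin θ sin δ cos φ₁, cos δ − sin φ₁ sin φ₂) = -169.21999°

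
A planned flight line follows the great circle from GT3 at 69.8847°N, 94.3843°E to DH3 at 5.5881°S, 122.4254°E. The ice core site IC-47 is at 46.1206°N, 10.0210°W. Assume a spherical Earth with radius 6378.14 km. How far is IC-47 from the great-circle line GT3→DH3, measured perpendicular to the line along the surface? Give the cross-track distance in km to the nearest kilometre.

δ₁₃ = central angle GT3→IC-47 = 0.905198 rad  (haversine)
θ₁₃ = bearing GT3→IC-47 = 301.401°,  θ₁₂ = bearing GT3→DH3 = 151.405°
dₓₜ = R·arcsin(sin δ₁₃ · sin(θ₁₃ − θ₁₂)) = 6378.14·arcsin(0.78655·sin(149.996°)) = 2578.321 km
|dₓₜ| = 2578.321 km

2578 km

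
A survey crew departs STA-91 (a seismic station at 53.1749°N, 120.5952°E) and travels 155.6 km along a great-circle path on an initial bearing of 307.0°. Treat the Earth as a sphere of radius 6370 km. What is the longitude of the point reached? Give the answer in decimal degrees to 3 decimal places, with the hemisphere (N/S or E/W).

118.693°E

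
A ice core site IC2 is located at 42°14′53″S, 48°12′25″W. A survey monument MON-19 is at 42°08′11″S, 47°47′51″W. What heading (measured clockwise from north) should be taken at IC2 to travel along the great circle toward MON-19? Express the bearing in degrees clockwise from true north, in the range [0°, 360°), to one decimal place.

IC2: φ = -42.24806°, λ = -48.20694°
MON-19: φ = -42.13639°, λ = -47.79750°
Δλ = 0.4094°
y = sin Δλ · cos φ₂ = 0.005299
x = cos φ₁ sin φ₂ − sin φ₁ cos φ₂ cos Δλ = 0.001936
θ = atan2(y, x) = 69.9287° → 69.9287° (mod 360°)

69.9°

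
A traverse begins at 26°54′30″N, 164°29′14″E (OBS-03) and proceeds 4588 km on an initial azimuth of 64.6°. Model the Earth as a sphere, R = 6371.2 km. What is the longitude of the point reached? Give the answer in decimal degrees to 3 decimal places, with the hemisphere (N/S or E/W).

OBS-03: φ = +26.90833°, λ = +164.48722°
δ = d/R = 4588/6371.2 = 0.720116 rad
φ₂ = arcsin(sin φ₁ cos δ + cos φ₁ sin δ cos θ)
   = arcsin(0.45256·0.75173 + 0.89173·0.65947·0.42894) = 36.33111°
λ₂ = λ₁ + atan2(sin θ sin δ cos φ₁, cos δ − sin φ₁ sin φ₂) = -147.82629°

147.826°W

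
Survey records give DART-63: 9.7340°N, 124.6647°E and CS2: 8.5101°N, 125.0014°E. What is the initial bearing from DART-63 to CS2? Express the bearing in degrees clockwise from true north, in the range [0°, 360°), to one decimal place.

Δλ = 0.3367°
y = sin Δλ · cos φ₂ = 0.005812
x = cos φ₁ sin φ₂ − sin φ₁ cos φ₂ cos Δλ = -0.021357
θ = atan2(y, x) = 164.7767° → 164.7767° (mod 360°)

164.8°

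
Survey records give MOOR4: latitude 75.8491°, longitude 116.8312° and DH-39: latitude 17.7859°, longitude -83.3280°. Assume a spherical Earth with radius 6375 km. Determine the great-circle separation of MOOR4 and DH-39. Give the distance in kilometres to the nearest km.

Δφ = -58.0632°,  Δλ = 159.8408°
a = sin²(Δφ/2) + cos φ₁ cos φ₂ sin²(Δλ/2) = 0.461169
c = 2·arcsin(√a) = 1.493057 rad = 85.5459°
d = R·c = 6375 × 1.493057 = 9518.2 km

9518 km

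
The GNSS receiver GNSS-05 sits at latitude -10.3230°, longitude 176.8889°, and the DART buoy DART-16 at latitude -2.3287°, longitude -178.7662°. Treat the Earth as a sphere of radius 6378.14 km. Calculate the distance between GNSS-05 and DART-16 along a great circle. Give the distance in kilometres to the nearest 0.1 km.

1011.3 km

Δφ = 7.9943°,  Δλ = 4.3449°
a = sin²(Δφ/2) + cos φ₁ cos φ₂ sin²(Δλ/2) = 0.006272
c = 2·arcsin(√a) = 0.158553 rad = 9.0844°
d = R·c = 6378.14 × 0.158553 = 1011.3 km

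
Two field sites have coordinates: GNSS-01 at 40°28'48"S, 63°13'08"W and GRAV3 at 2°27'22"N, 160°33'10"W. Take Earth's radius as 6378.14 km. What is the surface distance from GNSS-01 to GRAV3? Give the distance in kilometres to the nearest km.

10817 km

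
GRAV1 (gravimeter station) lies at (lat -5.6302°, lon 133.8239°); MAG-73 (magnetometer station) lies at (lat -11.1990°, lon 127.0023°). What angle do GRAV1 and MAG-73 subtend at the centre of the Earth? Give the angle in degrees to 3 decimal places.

8.747°

Δφ = -5.5688°,  Δλ = -6.8216°
a = sin²(Δφ/2) + cos φ₁ cos φ₂ sin²(Δλ/2) = 0.005815
c = 2·arcsin(√a) = 0.152664 rad = 8.7470°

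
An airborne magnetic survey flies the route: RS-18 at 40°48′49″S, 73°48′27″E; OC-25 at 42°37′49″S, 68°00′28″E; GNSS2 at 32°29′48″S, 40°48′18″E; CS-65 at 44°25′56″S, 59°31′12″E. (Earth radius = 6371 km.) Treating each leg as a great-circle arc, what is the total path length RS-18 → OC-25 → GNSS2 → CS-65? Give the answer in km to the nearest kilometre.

5248 km

RS-18: φ = -40.81361°, λ = +73.80750°
OC-25: φ = -42.63028°, λ = +68.00778°
GNSS2: φ = -32.49667°, λ = +40.80500°
CS-65: φ = -44.43222°, λ = +59.52000°
RS-18→OC-25: c = 0.081913 rad, d = 521.86 km
OC-25→GNSS2: c = 0.413388 rad, d = 2633.70 km
GNSS2→CS-65: c = 0.328471 rad, d = 2092.69 km
Total = 521.86 + 2633.70 + 2092.69 = 5248.25 km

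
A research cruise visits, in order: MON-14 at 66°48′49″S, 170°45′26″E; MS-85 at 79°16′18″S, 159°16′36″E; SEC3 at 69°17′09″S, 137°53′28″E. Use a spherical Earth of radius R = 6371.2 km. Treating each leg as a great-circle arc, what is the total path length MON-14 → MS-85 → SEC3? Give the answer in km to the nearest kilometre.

2694 km

MON-14: φ = -66.81361°, λ = +170.75722°
MS-85: φ = -79.27167°, λ = +159.27667°
SEC3: φ = -69.28583°, λ = +137.89111°
MON-14→MS-85: c = 0.224130 rad, d = 1427.98 km
MS-85→SEC3: c = 0.198735 rad, d = 1266.18 km
Total = 1427.98 + 1266.18 = 2694.16 km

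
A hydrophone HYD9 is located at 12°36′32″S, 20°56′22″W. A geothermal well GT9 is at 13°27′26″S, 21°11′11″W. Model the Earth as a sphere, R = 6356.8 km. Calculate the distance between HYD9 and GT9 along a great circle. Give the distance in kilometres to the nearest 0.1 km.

97.8 km

HYD9: φ = -12.60889°, λ = -20.93944°
GT9: φ = -13.45722°, λ = -21.18639°
Δφ = -0.8483°,  Δλ = -0.2469°
a = sin²(Δφ/2) + cos φ₁ cos φ₂ sin²(Δλ/2) = 0.000059
c = 2·arcsin(√a) = 0.015390 rad = 0.8818°
d = R·c = 6356.8 × 0.015390 = 97.8 km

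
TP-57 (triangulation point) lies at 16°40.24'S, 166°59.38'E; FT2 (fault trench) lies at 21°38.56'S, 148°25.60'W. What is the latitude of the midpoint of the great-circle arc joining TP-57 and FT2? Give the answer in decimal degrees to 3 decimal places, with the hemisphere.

TP-57: φ = -16.67067°, λ = +166.98967°
FT2: φ = -21.64267°, λ = -148.42667°
Bx = cos φ₂ cos Δλ = 0.662016,  By = cos φ₂ sin Δλ = 0.652464
φₘ = atan2(sin φ₁ + sin φ₂, √((cos φ₁ + Bx)² + By²)) = -20.57822°
λₘ = λ₁ + atan2(By, cos φ₁ + Bx) = -171.07277°

20.578°S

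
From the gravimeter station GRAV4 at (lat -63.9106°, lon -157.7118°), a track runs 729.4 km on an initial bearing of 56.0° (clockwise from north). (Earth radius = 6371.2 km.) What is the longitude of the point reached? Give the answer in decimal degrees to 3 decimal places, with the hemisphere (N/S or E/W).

146.865°W

δ = d/R = 729.4/6371.2 = 0.114484 rad
φ₂ = arcsin(sin φ₁ cos δ + cos φ₁ sin δ cos θ)
   = arcsin(-0.89811·0.99345 + 0.43977·0.11423·0.55919) = -59.78438°
λ₂ = λ₁ + atan2(sin θ sin δ cos φ₁, cos δ − sin φ₁ sin φ₂) = -146.86502°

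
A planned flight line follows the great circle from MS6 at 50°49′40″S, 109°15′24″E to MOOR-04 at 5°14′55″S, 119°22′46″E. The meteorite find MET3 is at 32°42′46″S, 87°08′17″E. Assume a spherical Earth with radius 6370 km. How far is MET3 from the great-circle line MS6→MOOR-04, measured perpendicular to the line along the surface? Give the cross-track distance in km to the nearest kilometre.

2421 km

MS6: φ = -50.82778°, λ = +109.25667°
MOOR-04: φ = -5.24861°, λ = +119.37944°
MET3: φ = -32.71278°, λ = +87.13806°
δ₁₃ = central angle MS6→MET3 = 0.424313 rad  (haversine)
θ₁₃ = bearing MS6→MET3 = 309.690°,  θ₁₂ = bearing MS6→MOOR-04 = 13.996°
dₓₜ = R·arcsin(sin δ₁₃ · sin(θ₁₃ − θ₁₂)) = 6370·arcsin(0.41169·sin(295.694°)) = -2421.055 km
|dₓₜ| = 2421.055 km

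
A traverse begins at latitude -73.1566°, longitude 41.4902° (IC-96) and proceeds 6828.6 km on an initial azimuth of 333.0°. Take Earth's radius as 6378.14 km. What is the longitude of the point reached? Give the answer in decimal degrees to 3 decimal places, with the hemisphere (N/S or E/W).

17.311°E

δ = d/R = 6828.6/6378.14 = 1.070626 rad
φ₂ = arcsin(sin φ₁ cos δ + cos φ₁ sin δ cos θ)
   = arcsin(-0.95710·0.47958 + 0.28976·0.87750·0.89101) = -13.44152°
λ₂ = λ₁ + atan2(sin θ sin δ cos φ₁, cos δ − sin φ₁ sin φ₂) = 17.31069°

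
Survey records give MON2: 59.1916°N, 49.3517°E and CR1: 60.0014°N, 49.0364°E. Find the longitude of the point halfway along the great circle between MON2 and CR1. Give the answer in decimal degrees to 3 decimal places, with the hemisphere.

49.196°E

Bx = cos φ₂ cos Δλ = 0.499971,  By = cos φ₂ sin Δλ = -0.002751
φₘ = atan2(sin φ₁ + sin φ₂, √((cos φ₁ + Bx)² + By²)) = 59.59659°
λₘ = λ₁ + atan2(By, cos φ₁ + Bx) = 49.19595°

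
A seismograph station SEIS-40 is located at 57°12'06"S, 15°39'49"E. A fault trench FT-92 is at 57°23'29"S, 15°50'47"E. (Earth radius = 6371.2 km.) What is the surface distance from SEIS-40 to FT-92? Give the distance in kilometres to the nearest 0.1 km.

SEIS-40: φ = -57.20167°, λ = +15.66361°
FT-92: φ = -57.39139°, λ = +15.84639°
Δφ = -0.1897°,  Δλ = 0.1828°
a = sin²(Δφ/2) + cos φ₁ cos φ₂ sin²(Δλ/2) = 0.000003
c = 2·arcsin(√a) = 0.003733 rad = 0.2139°
d = R·c = 6371.2 × 0.003733 = 23.8 km

23.8 km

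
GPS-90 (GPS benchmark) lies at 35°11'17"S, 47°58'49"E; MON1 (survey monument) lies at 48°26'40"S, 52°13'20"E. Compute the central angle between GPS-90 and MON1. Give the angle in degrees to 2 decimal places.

13.62°

GPS-90: φ = -35.18806°, λ = +47.98028°
MON1: φ = -48.44444°, λ = +52.22222°
Δφ = -13.2564°,  Δλ = 4.2419°
a = sin²(Δφ/2) + cos φ₁ cos φ₂ sin²(Δλ/2) = 0.014066
c = 2·arcsin(√a) = 0.237757 rad = 13.6225°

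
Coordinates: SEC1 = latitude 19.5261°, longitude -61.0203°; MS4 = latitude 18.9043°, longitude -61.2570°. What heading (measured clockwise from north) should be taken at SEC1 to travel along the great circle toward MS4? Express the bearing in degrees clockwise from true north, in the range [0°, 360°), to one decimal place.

199.8°

Δλ = -0.2367°
y = sin Δλ · cos φ₂ = -0.003908
x = cos φ₁ sin φ₂ − sin φ₁ cos φ₂ cos Δλ = -0.010850
θ = atan2(y, x) = -160.1894° → 199.8106° (mod 360°)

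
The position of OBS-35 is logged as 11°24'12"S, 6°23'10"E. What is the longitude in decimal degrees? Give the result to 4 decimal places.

6.3861°E

6° + 23′/60 + 10″/3600 = 6 + 0.38333 + 0.00278 = 6.3861°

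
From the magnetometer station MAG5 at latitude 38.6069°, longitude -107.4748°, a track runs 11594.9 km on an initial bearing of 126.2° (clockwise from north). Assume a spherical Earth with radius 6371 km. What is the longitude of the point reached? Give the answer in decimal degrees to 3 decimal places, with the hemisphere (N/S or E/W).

29.350°W

δ = d/R = 11594.9/6371 = 1.819950 rad
φ₂ = arcsin(sin φ₁ cos δ + cos φ₁ sin δ cos θ)
   = arcsin(0.62397·-0.24658 + 0.78145·0.96912·-0.59061) = -36.95134°
λ₂ = λ₁ + atan2(sin θ sin δ cos φ₁, cos δ − sin φ₁ sin φ₂) = -29.35019°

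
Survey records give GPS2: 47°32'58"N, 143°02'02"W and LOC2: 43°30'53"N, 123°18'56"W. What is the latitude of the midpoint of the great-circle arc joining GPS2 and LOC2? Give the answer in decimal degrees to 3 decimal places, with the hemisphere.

45.958°N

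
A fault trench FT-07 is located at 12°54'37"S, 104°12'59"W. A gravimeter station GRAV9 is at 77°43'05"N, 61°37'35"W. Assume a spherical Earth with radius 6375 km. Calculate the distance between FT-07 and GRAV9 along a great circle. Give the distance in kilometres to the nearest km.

10433 km

FT-07: φ = -12.91028°, λ = -104.21639°
GRAV9: φ = +77.71806°, λ = -61.62639°
Δφ = 90.6283°,  Δλ = 42.5900°
a = sin²(Δφ/2) + cos φ₁ cos φ₂ sin²(Δλ/2) = 0.532830
c = 2·arcsin(√a) = 1.636504 rad = 93.7648°
d = R·c = 6375 × 1.636504 = 10432.7 km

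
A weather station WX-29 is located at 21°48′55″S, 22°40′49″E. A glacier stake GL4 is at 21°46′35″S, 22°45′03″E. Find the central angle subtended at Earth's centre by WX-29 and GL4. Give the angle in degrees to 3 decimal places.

0.076°

WX-29: φ = -21.81528°, λ = +22.68028°
GL4: φ = -21.77639°, λ = +22.75083°
Δφ = 0.0389°,  Δλ = 0.0706°
a = sin²(Δφ/2) + cos φ₁ cos φ₂ sin²(Δλ/2) = 0.000000
c = 2·arcsin(√a) = 0.001330 rad = 0.0762°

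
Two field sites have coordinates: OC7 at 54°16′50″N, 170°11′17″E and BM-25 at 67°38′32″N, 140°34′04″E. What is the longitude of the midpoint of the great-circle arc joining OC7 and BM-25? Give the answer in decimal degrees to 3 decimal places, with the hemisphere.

158.571°E

OC7: φ = +54.28056°, λ = +170.18806°
BM-25: φ = +67.64222°, λ = +140.56778°
Bx = cos φ₂ cos Δλ = 0.330680,  By = cos φ₂ sin Δλ = -0.188007
φₘ = atan2(sin φ₁ + sin φ₂, √((cos φ₁ + Bx)² + By²)) = 61.73840°
λₘ = λ₁ + atan2(By, cos φ₁ + Bx) = 158.57075°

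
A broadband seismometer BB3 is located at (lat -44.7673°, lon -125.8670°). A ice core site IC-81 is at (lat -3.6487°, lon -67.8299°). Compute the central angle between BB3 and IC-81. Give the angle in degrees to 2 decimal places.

Δφ = 41.1186°,  Δλ = 58.0371°
a = sin²(Δφ/2) + cos φ₁ cos φ₂ sin²(Δλ/2) = 0.290054
c = 2·arcsin(√a) = 1.137469 rad = 65.1722°

65.17°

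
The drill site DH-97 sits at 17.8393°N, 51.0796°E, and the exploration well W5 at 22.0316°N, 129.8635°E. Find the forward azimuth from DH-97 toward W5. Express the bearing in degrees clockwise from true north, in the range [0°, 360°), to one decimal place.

Δλ = 78.7839°
y = sin Δλ · cos φ₂ = 0.909272
x = cos φ₁ sin φ₂ − sin φ₁ cos φ₂ cos Δλ = 0.301846
θ = atan2(y, x) = 71.6357° → 71.6357° (mod 360°)

71.6°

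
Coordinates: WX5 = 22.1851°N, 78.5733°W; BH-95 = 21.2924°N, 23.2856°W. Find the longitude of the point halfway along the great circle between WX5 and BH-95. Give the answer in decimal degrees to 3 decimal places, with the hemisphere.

50.836°W

Bx = cos φ₂ cos Δλ = 0.530585,  By = cos φ₂ sin Δλ = 0.765910
φₘ = atan2(sin φ₁ + sin φ₂, √((cos φ₁ + Bx)² + By²)) = 24.23310°
λₘ = λ₁ + atan2(By, cos φ₁ + Bx) = -50.83623°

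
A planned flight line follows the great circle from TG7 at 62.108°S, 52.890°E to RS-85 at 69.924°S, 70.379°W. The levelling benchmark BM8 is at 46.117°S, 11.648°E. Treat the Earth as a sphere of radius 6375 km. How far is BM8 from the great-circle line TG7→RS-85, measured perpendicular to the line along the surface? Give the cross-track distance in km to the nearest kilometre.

δ₁₃ = central angle TG7→BM8 = 0.493116 rad  (haversine)
θ₁₃ = bearing TG7→BM8 = 285.124°,  θ₁₂ = bearing TG7→RS-85 = 205.349°
dₓₜ = R·arcsin(sin δ₁₃ · sin(θ₁₃ − θ₁₂)) = 6375·arcsin(0.47337·sin(79.774°)) = 3089.322 km
|dₓₜ| = 3089.322 km

3089 km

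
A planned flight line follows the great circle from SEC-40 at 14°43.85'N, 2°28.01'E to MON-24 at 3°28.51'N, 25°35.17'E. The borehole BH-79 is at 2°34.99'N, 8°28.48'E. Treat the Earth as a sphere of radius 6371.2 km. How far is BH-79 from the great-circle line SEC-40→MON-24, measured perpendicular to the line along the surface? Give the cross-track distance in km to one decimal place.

SEC-40: φ = +14.73083°, λ = +2.46683°
MON-24: φ = +3.47517°, λ = +25.58617°
BH-79: φ = +2.58317°, λ = +8.47467°
δ₁₃ = central angle SEC-40→BH-79 = 0.235910 rad  (haversine)
θ₁₃ = bearing SEC-40→BH-79 = 153.426°,  θ₁₂ = bearing SEC-40→MON-24 = 114.037°
dₓₜ = R·arcsin(sin δ₁₃ · sin(θ₁₃ − θ₁₂)) = 6371.2·arcsin(0.23373·sin(39.389°)) = 948.469 km
|dₓₜ| = 948.469 km

948.5 km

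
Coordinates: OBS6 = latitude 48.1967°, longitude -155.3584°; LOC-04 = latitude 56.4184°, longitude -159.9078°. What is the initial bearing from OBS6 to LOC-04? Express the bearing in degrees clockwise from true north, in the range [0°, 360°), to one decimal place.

Δλ = -4.5494°
y = sin Δλ · cos φ₂ = -0.043873
x = cos φ₁ sin φ₂ − sin φ₁ cos φ₂ cos Δλ = 0.144303
θ = atan2(y, x) = -16.9111° → 343.0889° (mod 360°)

343.1°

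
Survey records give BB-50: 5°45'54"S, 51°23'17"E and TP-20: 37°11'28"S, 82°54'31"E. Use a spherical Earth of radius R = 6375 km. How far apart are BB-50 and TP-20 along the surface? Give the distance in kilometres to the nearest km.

4737 km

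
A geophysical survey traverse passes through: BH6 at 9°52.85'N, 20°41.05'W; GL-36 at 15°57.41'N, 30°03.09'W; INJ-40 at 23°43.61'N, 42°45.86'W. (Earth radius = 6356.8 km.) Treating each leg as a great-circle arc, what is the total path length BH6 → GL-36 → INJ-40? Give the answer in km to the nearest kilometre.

2797 km

BH6: φ = +9.88083°, λ = -20.68417°
GL-36: φ = +15.95683°, λ = -30.05150°
INJ-40: φ = +23.72683°, λ = -42.76433°
BH6→GL-36: c = 0.191334 rad, d = 1216.27 km
GL-36→INJ-40: c = 0.248669 rad, d = 1580.74 km
Total = 1216.27 + 1580.74 = 2797.01 km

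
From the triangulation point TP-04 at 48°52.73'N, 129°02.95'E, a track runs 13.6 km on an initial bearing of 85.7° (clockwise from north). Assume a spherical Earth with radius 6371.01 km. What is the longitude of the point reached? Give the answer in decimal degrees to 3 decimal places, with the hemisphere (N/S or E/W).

TP-04: φ = +48.87883°, λ = +129.04917°
δ = d/R = 13.6/6371.01 = 0.002135 rad
φ₂ = arcsin(sin φ₁ cos δ + cos φ₁ sin δ cos θ)
   = arcsin(0.75332·1.00000 + 0.65765·0.00213·0.07498) = 48.88786°
λ₂ = λ₁ + atan2(sin θ sin δ cos φ₁, cos δ − sin φ₁ sin φ₂) = 129.23465°

129.235°E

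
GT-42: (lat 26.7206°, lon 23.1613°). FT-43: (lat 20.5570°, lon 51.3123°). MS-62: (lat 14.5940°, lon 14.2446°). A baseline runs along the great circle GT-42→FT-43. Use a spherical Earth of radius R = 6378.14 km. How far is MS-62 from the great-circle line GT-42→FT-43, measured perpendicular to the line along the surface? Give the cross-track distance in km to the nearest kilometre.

1431 km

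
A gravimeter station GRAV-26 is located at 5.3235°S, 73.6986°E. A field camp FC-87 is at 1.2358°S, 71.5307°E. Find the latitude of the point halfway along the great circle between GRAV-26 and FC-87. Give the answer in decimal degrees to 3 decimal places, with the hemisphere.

Bx = cos φ₂ cos Δλ = 0.999052,  By = cos φ₂ sin Δλ = -0.037819
φₘ = atan2(sin φ₁ + sin φ₂, √((cos φ₁ + Bx)² + By²)) = -3.28024°
λₘ = λ₁ + atan2(By, cos φ₁ + Bx) = 72.61243°

3.280°S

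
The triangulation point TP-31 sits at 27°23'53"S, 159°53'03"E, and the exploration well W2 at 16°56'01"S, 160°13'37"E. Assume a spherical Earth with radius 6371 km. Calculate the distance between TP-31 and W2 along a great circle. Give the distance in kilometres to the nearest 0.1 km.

1164.1 km

TP-31: φ = -27.39806°, λ = +159.88417°
W2: φ = -16.93361°, λ = +160.22694°
Δφ = 10.4644°,  Δλ = 0.3428°
a = sin²(Δφ/2) + cos φ₁ cos φ₂ sin²(Δλ/2) = 0.008324
c = 2·arcsin(√a) = 0.182723 rad = 10.4692°
d = R·c = 6371 × 0.182723 = 1164.1 km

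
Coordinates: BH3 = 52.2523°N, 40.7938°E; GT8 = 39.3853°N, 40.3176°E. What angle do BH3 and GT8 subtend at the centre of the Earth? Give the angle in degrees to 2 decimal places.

12.87°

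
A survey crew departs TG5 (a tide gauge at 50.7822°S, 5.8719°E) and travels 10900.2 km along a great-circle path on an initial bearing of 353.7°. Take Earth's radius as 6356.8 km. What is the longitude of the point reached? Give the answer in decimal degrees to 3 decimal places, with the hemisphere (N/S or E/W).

3.316°W

δ = d/R = 10900.2/6356.8 = 1.714731 rad
φ₂ = arcsin(sin φ₁ cos δ + cos φ₁ sin δ cos θ)
   = arcsin(-0.77475·-0.14344 + 0.63227·0.98966·0.99396) = 47.14534°
λ₂ = λ₁ + atan2(sin θ sin δ cos φ₁, cos δ − sin φ₁ sin φ₂) = -3.31597°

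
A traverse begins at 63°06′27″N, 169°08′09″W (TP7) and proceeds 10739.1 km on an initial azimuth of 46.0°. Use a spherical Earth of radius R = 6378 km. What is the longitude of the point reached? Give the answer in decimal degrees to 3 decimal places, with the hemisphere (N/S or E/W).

36.133°W

TP7: φ = +63.10750°, λ = -169.13583°
δ = d/R = 10739.1/6378 = 1.683772 rad
φ₂ = arcsin(sin φ₁ cos δ + cos φ₁ sin δ cos θ)
   = arcsin(0.89186·-0.11274 + 0.45232·0.99362·0.69466) = 12.21960°
λ₂ = λ₁ + atan2(sin θ sin δ cos φ₁, cos δ − sin φ₁ sin φ₂) = -36.13327°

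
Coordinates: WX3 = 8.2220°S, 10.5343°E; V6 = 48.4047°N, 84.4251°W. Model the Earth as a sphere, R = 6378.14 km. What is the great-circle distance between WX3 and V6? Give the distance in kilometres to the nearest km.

11068 km

Δφ = 56.6267°,  Δλ = -94.9594°
a = sin²(Δφ/2) + cos φ₁ cos φ₂ sin²(Δλ/2) = 0.581875
c = 2·arcsin(√a) = 1.735288 rad = 99.4247°
d = R·c = 6378.14 × 1.735288 = 11067.9 km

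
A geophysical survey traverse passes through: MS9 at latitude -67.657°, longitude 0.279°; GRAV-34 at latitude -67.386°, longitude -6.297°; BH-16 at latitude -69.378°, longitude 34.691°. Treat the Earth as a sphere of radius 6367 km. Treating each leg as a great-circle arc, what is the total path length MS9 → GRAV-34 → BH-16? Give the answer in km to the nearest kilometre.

MS9→GRAV-34: c = 0.044115 rad, d = 280.88 km
GRAV-34→BH-16: c = 0.260758 rad, d = 1660.24 km
Total = 280.88 + 1660.24 = 1941.12 km

1941 km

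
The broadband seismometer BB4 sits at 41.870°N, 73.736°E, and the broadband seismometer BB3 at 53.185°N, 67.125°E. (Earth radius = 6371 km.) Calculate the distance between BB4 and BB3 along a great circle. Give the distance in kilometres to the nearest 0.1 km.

1351.1 km

Δφ = 11.3150°,  Δλ = -6.6110°
a = sin²(Δφ/2) + cos φ₁ cos φ₂ sin²(Δλ/2) = 0.011202
c = 2·arcsin(√a) = 0.212075 rad = 12.1510°
d = R·c = 6371 × 0.212075 = 1351.1 km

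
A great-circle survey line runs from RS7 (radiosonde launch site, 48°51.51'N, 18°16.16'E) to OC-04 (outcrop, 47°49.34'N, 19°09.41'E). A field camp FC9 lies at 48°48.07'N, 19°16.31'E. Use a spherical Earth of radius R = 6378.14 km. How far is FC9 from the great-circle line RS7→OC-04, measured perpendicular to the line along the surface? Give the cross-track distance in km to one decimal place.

60.7 km

RS7: φ = +48.85850°, λ = +18.26933°
OC-04: φ = +47.82233°, λ = +19.15683°
FC9: φ = +48.80117°, λ = +19.27183°
δ₁₃ = central angle RS7→FC9 = 0.011561 rad  (haversine)
θ₁₃ = bearing RS7→FC9 = 94.588°,  θ₁₂ = bearing RS7→OC-04 = 150.013°
dₓₜ = R·arcsin(sin δ₁₃ · sin(θ₁₃ − θ₁₂)) = 6378.14·arcsin(0.01156·sin(-55.426°)) = -60.717 km
|dₓₜ| = 60.717 km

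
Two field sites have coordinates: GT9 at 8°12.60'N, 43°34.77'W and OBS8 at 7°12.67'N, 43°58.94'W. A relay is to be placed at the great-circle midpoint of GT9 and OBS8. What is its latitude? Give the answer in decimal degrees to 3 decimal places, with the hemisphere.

7.711°N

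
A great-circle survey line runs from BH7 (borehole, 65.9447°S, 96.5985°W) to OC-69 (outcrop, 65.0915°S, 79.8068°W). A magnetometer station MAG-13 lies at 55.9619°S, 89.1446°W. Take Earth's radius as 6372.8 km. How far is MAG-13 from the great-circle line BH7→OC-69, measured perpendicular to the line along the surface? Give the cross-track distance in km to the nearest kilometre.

δ₁₃ = central angle BH7→MAG-13 = 0.185024 rad  (haversine)
θ₁₃ = bearing BH7→MAG-13 = 23.248°,  θ₁₂ = bearing BH7→OC-69 = 90.710°
dₓₜ = R·arcsin(sin δ₁₃ · sin(θ₁₃ − θ₁₂)) = 6372.8·arcsin(0.18397·sin(-67.462°)) = -1088.147 km
|dₓₜ| = 1088.147 km

1088 km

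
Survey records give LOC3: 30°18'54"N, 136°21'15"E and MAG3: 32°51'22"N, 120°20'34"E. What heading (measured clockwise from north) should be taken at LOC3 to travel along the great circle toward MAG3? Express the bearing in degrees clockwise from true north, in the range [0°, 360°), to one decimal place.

284.7°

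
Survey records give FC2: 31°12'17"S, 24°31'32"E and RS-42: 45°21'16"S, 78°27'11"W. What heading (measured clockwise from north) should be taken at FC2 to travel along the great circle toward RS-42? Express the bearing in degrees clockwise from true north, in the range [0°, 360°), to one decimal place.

224.8°

FC2: φ = -31.20472°, λ = +24.52556°
RS-42: φ = -45.35444°, λ = -78.45306°
Δλ = -102.9786°
y = sin Δλ · cos φ₂ = -0.684767
x = cos φ₁ sin φ₂ − sin φ₁ cos φ₂ cos Δλ = -0.690301
θ = atan2(y, x) = -135.2306° → 224.7694° (mod 360°)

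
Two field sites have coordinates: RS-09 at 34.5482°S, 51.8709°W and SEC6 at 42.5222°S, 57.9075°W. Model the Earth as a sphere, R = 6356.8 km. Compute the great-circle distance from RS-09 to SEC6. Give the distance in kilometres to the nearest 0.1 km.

1027.5 km

Δφ = -7.9740°,  Δλ = -6.0366°
a = sin²(Δφ/2) + cos φ₁ cos φ₂ sin²(Δλ/2) = 0.006517
c = 2·arcsin(√a) = 0.161638 rad = 9.2612°
d = R·c = 6356.8 × 0.161638 = 1027.5 km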